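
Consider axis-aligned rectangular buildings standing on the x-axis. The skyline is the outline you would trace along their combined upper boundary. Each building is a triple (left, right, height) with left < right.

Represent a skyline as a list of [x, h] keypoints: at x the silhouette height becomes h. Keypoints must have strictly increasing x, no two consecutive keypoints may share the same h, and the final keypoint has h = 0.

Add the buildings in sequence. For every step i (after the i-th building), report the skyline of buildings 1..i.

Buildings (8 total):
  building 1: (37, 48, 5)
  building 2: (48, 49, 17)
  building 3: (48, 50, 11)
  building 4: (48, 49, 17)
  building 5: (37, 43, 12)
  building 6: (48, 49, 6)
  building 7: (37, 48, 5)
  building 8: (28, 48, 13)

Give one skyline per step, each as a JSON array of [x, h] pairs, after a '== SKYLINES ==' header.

== SKYLINES ==
[[37,5],[48,0]]
[[37,5],[48,17],[49,0]]
[[37,5],[48,17],[49,11],[50,0]]
[[37,5],[48,17],[49,11],[50,0]]
[[37,12],[43,5],[48,17],[49,11],[50,0]]
[[37,12],[43,5],[48,17],[49,11],[50,0]]
[[37,12],[43,5],[48,17],[49,11],[50,0]]
[[28,13],[48,17],[49,11],[50,0]]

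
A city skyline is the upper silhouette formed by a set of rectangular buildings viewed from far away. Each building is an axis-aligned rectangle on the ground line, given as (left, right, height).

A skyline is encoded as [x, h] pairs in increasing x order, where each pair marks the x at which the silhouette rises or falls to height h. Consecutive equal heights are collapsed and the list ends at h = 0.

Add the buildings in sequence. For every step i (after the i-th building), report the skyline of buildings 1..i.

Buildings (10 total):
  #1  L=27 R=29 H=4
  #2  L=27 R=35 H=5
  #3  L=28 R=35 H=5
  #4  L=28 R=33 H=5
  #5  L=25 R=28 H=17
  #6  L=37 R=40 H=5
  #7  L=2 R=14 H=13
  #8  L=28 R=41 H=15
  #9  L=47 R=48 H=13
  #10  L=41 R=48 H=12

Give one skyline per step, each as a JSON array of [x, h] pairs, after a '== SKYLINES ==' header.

== SKYLINES ==
[[27,4],[29,0]]
[[27,5],[35,0]]
[[27,5],[35,0]]
[[27,5],[35,0]]
[[25,17],[28,5],[35,0]]
[[25,17],[28,5],[35,0],[37,5],[40,0]]
[[2,13],[14,0],[25,17],[28,5],[35,0],[37,5],[40,0]]
[[2,13],[14,0],[25,17],[28,15],[41,0]]
[[2,13],[14,0],[25,17],[28,15],[41,0],[47,13],[48,0]]
[[2,13],[14,0],[25,17],[28,15],[41,12],[47,13],[48,0]]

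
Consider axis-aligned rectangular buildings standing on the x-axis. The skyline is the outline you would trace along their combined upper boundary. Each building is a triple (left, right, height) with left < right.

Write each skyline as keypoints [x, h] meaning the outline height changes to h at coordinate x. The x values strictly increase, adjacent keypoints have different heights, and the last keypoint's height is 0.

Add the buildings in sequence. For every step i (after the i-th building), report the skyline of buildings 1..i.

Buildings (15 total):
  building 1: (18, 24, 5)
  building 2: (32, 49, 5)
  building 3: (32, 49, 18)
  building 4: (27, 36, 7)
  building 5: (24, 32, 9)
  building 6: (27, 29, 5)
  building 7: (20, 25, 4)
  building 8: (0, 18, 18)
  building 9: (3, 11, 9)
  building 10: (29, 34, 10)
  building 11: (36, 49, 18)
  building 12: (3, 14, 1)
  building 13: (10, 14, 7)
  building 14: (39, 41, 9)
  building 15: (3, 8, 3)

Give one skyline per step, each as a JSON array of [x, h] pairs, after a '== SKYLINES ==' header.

== SKYLINES ==
[[18,5],[24,0]]
[[18,5],[24,0],[32,5],[49,0]]
[[18,5],[24,0],[32,18],[49,0]]
[[18,5],[24,0],[27,7],[32,18],[49,0]]
[[18,5],[24,9],[32,18],[49,0]]
[[18,5],[24,9],[32,18],[49,0]]
[[18,5],[24,9],[32,18],[49,0]]
[[0,18],[18,5],[24,9],[32,18],[49,0]]
[[0,18],[18,5],[24,9],[32,18],[49,0]]
[[0,18],[18,5],[24,9],[29,10],[32,18],[49,0]]
[[0,18],[18,5],[24,9],[29,10],[32,18],[49,0]]
[[0,18],[18,5],[24,9],[29,10],[32,18],[49,0]]
[[0,18],[18,5],[24,9],[29,10],[32,18],[49,0]]
[[0,18],[18,5],[24,9],[29,10],[32,18],[49,0]]
[[0,18],[18,5],[24,9],[29,10],[32,18],[49,0]]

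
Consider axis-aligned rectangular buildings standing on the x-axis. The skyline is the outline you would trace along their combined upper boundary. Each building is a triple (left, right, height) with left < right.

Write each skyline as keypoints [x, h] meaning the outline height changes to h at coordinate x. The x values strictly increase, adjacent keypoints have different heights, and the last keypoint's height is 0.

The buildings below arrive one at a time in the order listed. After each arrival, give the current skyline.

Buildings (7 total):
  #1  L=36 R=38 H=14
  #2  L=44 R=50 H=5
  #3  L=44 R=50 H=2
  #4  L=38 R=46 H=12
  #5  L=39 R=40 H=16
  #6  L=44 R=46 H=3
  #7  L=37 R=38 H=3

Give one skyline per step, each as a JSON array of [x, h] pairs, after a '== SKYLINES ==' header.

== SKYLINES ==
[[36,14],[38,0]]
[[36,14],[38,0],[44,5],[50,0]]
[[36,14],[38,0],[44,5],[50,0]]
[[36,14],[38,12],[46,5],[50,0]]
[[36,14],[38,12],[39,16],[40,12],[46,5],[50,0]]
[[36,14],[38,12],[39,16],[40,12],[46,5],[50,0]]
[[36,14],[38,12],[39,16],[40,12],[46,5],[50,0]]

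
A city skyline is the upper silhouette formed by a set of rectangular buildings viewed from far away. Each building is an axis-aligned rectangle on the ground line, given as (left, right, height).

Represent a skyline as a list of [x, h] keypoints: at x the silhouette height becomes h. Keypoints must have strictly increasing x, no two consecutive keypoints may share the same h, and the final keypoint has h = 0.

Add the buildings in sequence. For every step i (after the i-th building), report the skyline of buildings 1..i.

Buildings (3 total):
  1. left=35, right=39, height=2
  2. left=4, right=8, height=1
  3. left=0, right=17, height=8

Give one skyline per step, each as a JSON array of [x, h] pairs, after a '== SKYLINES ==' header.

== SKYLINES ==
[[35,2],[39,0]]
[[4,1],[8,0],[35,2],[39,0]]
[[0,8],[17,0],[35,2],[39,0]]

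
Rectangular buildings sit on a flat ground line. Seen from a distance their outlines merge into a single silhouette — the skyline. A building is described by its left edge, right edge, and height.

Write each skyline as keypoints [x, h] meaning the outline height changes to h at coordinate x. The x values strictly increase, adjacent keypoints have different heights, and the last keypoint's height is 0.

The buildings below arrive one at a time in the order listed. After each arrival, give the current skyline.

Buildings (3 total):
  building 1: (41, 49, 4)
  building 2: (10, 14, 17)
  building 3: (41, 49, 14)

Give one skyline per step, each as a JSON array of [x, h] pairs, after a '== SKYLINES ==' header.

== SKYLINES ==
[[41,4],[49,0]]
[[10,17],[14,0],[41,4],[49,0]]
[[10,17],[14,0],[41,14],[49,0]]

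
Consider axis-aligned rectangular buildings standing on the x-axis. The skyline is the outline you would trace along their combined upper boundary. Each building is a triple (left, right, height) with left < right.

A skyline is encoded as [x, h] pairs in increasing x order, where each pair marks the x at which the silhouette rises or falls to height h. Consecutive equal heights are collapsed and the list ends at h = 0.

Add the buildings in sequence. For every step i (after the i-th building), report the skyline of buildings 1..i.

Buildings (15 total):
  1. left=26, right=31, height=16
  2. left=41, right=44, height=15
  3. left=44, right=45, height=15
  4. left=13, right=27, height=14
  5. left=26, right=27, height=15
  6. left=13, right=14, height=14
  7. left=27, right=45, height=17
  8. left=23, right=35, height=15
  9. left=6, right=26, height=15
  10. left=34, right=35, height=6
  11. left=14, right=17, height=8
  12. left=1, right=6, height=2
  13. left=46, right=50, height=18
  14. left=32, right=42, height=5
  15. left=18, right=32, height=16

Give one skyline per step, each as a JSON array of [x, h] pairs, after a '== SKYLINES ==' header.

== SKYLINES ==
[[26,16],[31,0]]
[[26,16],[31,0],[41,15],[44,0]]
[[26,16],[31,0],[41,15],[45,0]]
[[13,14],[26,16],[31,0],[41,15],[45,0]]
[[13,14],[26,16],[31,0],[41,15],[45,0]]
[[13,14],[26,16],[31,0],[41,15],[45,0]]
[[13,14],[26,16],[27,17],[45,0]]
[[13,14],[23,15],[26,16],[27,17],[45,0]]
[[6,15],[26,16],[27,17],[45,0]]
[[6,15],[26,16],[27,17],[45,0]]
[[6,15],[26,16],[27,17],[45,0]]
[[1,2],[6,15],[26,16],[27,17],[45,0]]
[[1,2],[6,15],[26,16],[27,17],[45,0],[46,18],[50,0]]
[[1,2],[6,15],[26,16],[27,17],[45,0],[46,18],[50,0]]
[[1,2],[6,15],[18,16],[27,17],[45,0],[46,18],[50,0]]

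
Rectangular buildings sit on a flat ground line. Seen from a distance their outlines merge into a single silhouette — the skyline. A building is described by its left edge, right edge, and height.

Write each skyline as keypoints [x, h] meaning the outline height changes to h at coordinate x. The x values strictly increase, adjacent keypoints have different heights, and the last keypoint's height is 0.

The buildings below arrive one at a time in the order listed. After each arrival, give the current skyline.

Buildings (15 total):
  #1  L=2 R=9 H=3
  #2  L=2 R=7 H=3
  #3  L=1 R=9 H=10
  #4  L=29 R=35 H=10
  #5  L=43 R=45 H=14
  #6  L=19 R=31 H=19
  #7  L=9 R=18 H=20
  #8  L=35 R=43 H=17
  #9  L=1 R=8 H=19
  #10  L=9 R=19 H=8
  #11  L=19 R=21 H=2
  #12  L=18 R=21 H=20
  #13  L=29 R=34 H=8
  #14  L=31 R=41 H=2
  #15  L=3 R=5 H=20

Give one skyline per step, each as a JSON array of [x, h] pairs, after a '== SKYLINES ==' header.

== SKYLINES ==
[[2,3],[9,0]]
[[2,3],[9,0]]
[[1,10],[9,0]]
[[1,10],[9,0],[29,10],[35,0]]
[[1,10],[9,0],[29,10],[35,0],[43,14],[45,0]]
[[1,10],[9,0],[19,19],[31,10],[35,0],[43,14],[45,0]]
[[1,10],[9,20],[18,0],[19,19],[31,10],[35,0],[43,14],[45,0]]
[[1,10],[9,20],[18,0],[19,19],[31,10],[35,17],[43,14],[45,0]]
[[1,19],[8,10],[9,20],[18,0],[19,19],[31,10],[35,17],[43,14],[45,0]]
[[1,19],[8,10],[9,20],[18,8],[19,19],[31,10],[35,17],[43,14],[45,0]]
[[1,19],[8,10],[9,20],[18,8],[19,19],[31,10],[35,17],[43,14],[45,0]]
[[1,19],[8,10],[9,20],[21,19],[31,10],[35,17],[43,14],[45,0]]
[[1,19],[8,10],[9,20],[21,19],[31,10],[35,17],[43,14],[45,0]]
[[1,19],[8,10],[9,20],[21,19],[31,10],[35,17],[43,14],[45,0]]
[[1,19],[3,20],[5,19],[8,10],[9,20],[21,19],[31,10],[35,17],[43,14],[45,0]]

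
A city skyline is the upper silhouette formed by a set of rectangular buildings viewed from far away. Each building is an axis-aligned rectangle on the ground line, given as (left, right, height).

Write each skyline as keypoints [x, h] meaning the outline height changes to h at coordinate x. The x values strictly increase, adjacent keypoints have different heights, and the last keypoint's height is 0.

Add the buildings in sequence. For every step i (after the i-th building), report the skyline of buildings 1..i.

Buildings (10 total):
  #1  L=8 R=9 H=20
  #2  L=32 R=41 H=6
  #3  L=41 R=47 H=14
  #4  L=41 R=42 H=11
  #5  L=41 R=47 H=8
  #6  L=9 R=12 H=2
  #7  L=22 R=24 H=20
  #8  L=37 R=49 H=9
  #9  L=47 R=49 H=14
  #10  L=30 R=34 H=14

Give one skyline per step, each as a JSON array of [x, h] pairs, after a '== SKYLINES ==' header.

== SKYLINES ==
[[8,20],[9,0]]
[[8,20],[9,0],[32,6],[41,0]]
[[8,20],[9,0],[32,6],[41,14],[47,0]]
[[8,20],[9,0],[32,6],[41,14],[47,0]]
[[8,20],[9,0],[32,6],[41,14],[47,0]]
[[8,20],[9,2],[12,0],[32,6],[41,14],[47,0]]
[[8,20],[9,2],[12,0],[22,20],[24,0],[32,6],[41,14],[47,0]]
[[8,20],[9,2],[12,0],[22,20],[24,0],[32,6],[37,9],[41,14],[47,9],[49,0]]
[[8,20],[9,2],[12,0],[22,20],[24,0],[32,6],[37,9],[41,14],[49,0]]
[[8,20],[9,2],[12,0],[22,20],[24,0],[30,14],[34,6],[37,9],[41,14],[49,0]]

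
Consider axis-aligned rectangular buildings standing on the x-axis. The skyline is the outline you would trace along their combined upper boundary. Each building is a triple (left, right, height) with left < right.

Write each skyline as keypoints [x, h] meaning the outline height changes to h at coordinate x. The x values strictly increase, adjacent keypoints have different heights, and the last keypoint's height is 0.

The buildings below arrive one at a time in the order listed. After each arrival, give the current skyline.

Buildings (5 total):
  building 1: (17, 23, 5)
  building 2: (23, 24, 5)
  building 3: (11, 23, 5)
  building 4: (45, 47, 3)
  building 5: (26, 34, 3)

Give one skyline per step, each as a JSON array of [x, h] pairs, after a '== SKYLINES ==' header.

== SKYLINES ==
[[17,5],[23,0]]
[[17,5],[24,0]]
[[11,5],[24,0]]
[[11,5],[24,0],[45,3],[47,0]]
[[11,5],[24,0],[26,3],[34,0],[45,3],[47,0]]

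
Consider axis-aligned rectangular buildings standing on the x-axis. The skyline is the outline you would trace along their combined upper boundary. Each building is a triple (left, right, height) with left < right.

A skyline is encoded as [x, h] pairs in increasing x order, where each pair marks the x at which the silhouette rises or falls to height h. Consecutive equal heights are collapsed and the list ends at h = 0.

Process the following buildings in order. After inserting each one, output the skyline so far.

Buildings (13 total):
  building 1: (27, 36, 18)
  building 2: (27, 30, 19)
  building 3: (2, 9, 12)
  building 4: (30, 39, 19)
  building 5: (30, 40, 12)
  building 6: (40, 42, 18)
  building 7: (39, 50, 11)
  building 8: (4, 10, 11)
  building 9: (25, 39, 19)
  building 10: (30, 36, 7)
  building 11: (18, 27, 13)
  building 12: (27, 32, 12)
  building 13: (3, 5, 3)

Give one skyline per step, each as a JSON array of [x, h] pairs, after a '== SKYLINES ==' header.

== SKYLINES ==
[[27,18],[36,0]]
[[27,19],[30,18],[36,0]]
[[2,12],[9,0],[27,19],[30,18],[36,0]]
[[2,12],[9,0],[27,19],[39,0]]
[[2,12],[9,0],[27,19],[39,12],[40,0]]
[[2,12],[9,0],[27,19],[39,12],[40,18],[42,0]]
[[2,12],[9,0],[27,19],[39,12],[40,18],[42,11],[50,0]]
[[2,12],[9,11],[10,0],[27,19],[39,12],[40,18],[42,11],[50,0]]
[[2,12],[9,11],[10,0],[25,19],[39,12],[40,18],[42,11],[50,0]]
[[2,12],[9,11],[10,0],[25,19],[39,12],[40,18],[42,11],[50,0]]
[[2,12],[9,11],[10,0],[18,13],[25,19],[39,12],[40,18],[42,11],[50,0]]
[[2,12],[9,11],[10,0],[18,13],[25,19],[39,12],[40,18],[42,11],[50,0]]
[[2,12],[9,11],[10,0],[18,13],[25,19],[39,12],[40,18],[42,11],[50,0]]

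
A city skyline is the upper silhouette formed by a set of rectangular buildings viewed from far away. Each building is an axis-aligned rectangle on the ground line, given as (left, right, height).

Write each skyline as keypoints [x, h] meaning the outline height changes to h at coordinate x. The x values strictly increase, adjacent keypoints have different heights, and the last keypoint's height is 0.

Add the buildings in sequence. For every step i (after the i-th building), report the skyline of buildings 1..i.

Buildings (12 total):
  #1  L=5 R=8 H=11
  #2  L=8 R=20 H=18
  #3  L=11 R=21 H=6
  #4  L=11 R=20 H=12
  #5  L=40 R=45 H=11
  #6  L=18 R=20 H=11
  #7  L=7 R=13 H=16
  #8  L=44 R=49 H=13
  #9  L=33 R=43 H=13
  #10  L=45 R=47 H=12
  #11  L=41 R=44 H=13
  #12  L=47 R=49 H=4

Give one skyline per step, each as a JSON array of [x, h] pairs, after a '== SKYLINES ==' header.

== SKYLINES ==
[[5,11],[8,0]]
[[5,11],[8,18],[20,0]]
[[5,11],[8,18],[20,6],[21,0]]
[[5,11],[8,18],[20,6],[21,0]]
[[5,11],[8,18],[20,6],[21,0],[40,11],[45,0]]
[[5,11],[8,18],[20,6],[21,0],[40,11],[45,0]]
[[5,11],[7,16],[8,18],[20,6],[21,0],[40,11],[45,0]]
[[5,11],[7,16],[8,18],[20,6],[21,0],[40,11],[44,13],[49,0]]
[[5,11],[7,16],[8,18],[20,6],[21,0],[33,13],[43,11],[44,13],[49,0]]
[[5,11],[7,16],[8,18],[20,6],[21,0],[33,13],[43,11],[44,13],[49,0]]
[[5,11],[7,16],[8,18],[20,6],[21,0],[33,13],[49,0]]
[[5,11],[7,16],[8,18],[20,6],[21,0],[33,13],[49,0]]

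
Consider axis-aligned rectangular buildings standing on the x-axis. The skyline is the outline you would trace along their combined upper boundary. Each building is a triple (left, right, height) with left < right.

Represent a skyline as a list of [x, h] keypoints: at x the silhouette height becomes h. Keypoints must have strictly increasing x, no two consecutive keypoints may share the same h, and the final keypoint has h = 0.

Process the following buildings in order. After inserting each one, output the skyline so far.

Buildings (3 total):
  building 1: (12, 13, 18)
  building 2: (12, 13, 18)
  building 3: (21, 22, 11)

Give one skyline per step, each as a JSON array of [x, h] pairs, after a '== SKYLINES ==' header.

== SKYLINES ==
[[12,18],[13,0]]
[[12,18],[13,0]]
[[12,18],[13,0],[21,11],[22,0]]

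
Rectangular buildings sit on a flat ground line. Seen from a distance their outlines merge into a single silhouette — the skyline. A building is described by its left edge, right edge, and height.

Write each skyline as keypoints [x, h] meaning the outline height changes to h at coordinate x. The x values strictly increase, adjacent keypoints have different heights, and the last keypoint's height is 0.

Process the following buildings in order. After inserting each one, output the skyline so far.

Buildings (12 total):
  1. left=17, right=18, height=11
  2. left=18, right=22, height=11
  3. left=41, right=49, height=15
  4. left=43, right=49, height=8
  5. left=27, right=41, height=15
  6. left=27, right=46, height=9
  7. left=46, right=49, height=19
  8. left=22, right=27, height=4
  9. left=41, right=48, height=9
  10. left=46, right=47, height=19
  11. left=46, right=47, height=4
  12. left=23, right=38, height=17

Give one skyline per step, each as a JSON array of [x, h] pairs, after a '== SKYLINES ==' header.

== SKYLINES ==
[[17,11],[18,0]]
[[17,11],[22,0]]
[[17,11],[22,0],[41,15],[49,0]]
[[17,11],[22,0],[41,15],[49,0]]
[[17,11],[22,0],[27,15],[49,0]]
[[17,11],[22,0],[27,15],[49,0]]
[[17,11],[22,0],[27,15],[46,19],[49,0]]
[[17,11],[22,4],[27,15],[46,19],[49,0]]
[[17,11],[22,4],[27,15],[46,19],[49,0]]
[[17,11],[22,4],[27,15],[46,19],[49,0]]
[[17,11],[22,4],[27,15],[46,19],[49,0]]
[[17,11],[22,4],[23,17],[38,15],[46,19],[49,0]]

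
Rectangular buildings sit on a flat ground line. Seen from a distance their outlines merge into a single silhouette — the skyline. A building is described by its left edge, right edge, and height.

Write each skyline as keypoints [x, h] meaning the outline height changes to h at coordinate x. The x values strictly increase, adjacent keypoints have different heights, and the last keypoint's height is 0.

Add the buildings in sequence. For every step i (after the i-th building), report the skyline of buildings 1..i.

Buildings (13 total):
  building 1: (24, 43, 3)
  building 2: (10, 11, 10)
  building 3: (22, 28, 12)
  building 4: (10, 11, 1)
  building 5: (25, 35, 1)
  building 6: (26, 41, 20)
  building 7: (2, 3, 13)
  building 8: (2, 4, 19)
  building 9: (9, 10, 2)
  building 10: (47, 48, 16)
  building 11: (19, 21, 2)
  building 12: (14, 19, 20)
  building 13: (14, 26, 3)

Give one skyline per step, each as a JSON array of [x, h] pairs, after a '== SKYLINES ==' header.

== SKYLINES ==
[[24,3],[43,0]]
[[10,10],[11,0],[24,3],[43,0]]
[[10,10],[11,0],[22,12],[28,3],[43,0]]
[[10,10],[11,0],[22,12],[28,3],[43,0]]
[[10,10],[11,0],[22,12],[28,3],[43,0]]
[[10,10],[11,0],[22,12],[26,20],[41,3],[43,0]]
[[2,13],[3,0],[10,10],[11,0],[22,12],[26,20],[41,3],[43,0]]
[[2,19],[4,0],[10,10],[11,0],[22,12],[26,20],[41,3],[43,0]]
[[2,19],[4,0],[9,2],[10,10],[11,0],[22,12],[26,20],[41,3],[43,0]]
[[2,19],[4,0],[9,2],[10,10],[11,0],[22,12],[26,20],[41,3],[43,0],[47,16],[48,0]]
[[2,19],[4,0],[9,2],[10,10],[11,0],[19,2],[21,0],[22,12],[26,20],[41,3],[43,0],[47,16],[48,0]]
[[2,19],[4,0],[9,2],[10,10],[11,0],[14,20],[19,2],[21,0],[22,12],[26,20],[41,3],[43,0],[47,16],[48,0]]
[[2,19],[4,0],[9,2],[10,10],[11,0],[14,20],[19,3],[22,12],[26,20],[41,3],[43,0],[47,16],[48,0]]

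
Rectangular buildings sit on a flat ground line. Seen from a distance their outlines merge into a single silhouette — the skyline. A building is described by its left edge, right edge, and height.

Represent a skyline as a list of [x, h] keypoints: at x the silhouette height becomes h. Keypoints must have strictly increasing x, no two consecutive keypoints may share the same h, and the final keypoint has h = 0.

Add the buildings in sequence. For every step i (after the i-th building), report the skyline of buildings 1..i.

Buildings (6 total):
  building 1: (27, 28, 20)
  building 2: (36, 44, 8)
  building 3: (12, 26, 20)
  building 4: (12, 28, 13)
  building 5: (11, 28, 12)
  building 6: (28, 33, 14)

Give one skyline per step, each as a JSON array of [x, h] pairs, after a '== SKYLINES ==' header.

== SKYLINES ==
[[27,20],[28,0]]
[[27,20],[28,0],[36,8],[44,0]]
[[12,20],[26,0],[27,20],[28,0],[36,8],[44,0]]
[[12,20],[26,13],[27,20],[28,0],[36,8],[44,0]]
[[11,12],[12,20],[26,13],[27,20],[28,0],[36,8],[44,0]]
[[11,12],[12,20],[26,13],[27,20],[28,14],[33,0],[36,8],[44,0]]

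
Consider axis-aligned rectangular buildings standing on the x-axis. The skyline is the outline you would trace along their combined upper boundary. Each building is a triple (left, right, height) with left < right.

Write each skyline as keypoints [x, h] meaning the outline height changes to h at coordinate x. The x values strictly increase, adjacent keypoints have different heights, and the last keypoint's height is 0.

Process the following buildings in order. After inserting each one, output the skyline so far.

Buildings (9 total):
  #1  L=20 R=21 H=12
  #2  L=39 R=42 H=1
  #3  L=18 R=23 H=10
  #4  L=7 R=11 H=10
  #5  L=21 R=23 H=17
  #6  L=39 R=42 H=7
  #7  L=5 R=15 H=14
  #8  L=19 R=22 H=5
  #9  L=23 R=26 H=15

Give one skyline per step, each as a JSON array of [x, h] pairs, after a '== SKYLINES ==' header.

== SKYLINES ==
[[20,12],[21,0]]
[[20,12],[21,0],[39,1],[42,0]]
[[18,10],[20,12],[21,10],[23,0],[39,1],[42,0]]
[[7,10],[11,0],[18,10],[20,12],[21,10],[23,0],[39,1],[42,0]]
[[7,10],[11,0],[18,10],[20,12],[21,17],[23,0],[39,1],[42,0]]
[[7,10],[11,0],[18,10],[20,12],[21,17],[23,0],[39,7],[42,0]]
[[5,14],[15,0],[18,10],[20,12],[21,17],[23,0],[39,7],[42,0]]
[[5,14],[15,0],[18,10],[20,12],[21,17],[23,0],[39,7],[42,0]]
[[5,14],[15,0],[18,10],[20,12],[21,17],[23,15],[26,0],[39,7],[42,0]]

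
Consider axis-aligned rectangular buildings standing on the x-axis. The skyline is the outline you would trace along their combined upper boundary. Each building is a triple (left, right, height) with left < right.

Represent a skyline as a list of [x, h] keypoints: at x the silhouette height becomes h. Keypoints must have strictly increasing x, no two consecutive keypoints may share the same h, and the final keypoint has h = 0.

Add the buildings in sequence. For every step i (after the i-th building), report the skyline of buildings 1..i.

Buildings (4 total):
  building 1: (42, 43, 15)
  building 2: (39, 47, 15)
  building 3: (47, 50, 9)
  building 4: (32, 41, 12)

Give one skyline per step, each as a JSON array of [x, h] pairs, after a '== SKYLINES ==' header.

== SKYLINES ==
[[42,15],[43,0]]
[[39,15],[47,0]]
[[39,15],[47,9],[50,0]]
[[32,12],[39,15],[47,9],[50,0]]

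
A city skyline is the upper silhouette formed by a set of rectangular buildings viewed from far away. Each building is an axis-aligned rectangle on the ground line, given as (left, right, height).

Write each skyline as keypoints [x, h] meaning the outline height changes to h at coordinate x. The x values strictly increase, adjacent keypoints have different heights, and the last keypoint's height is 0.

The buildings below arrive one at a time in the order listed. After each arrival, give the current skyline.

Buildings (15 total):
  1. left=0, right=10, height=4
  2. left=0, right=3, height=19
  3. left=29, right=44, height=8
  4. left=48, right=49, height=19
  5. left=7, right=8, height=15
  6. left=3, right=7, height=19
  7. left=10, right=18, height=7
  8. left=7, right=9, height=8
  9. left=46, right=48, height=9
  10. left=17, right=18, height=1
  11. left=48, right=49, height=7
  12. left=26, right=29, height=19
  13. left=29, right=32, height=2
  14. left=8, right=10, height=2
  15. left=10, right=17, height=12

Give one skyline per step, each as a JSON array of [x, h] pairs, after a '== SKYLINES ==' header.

== SKYLINES ==
[[0,4],[10,0]]
[[0,19],[3,4],[10,0]]
[[0,19],[3,4],[10,0],[29,8],[44,0]]
[[0,19],[3,4],[10,0],[29,8],[44,0],[48,19],[49,0]]
[[0,19],[3,4],[7,15],[8,4],[10,0],[29,8],[44,0],[48,19],[49,0]]
[[0,19],[7,15],[8,4],[10,0],[29,8],[44,0],[48,19],[49,0]]
[[0,19],[7,15],[8,4],[10,7],[18,0],[29,8],[44,0],[48,19],[49,0]]
[[0,19],[7,15],[8,8],[9,4],[10,7],[18,0],[29,8],[44,0],[48,19],[49,0]]
[[0,19],[7,15],[8,8],[9,4],[10,7],[18,0],[29,8],[44,0],[46,9],[48,19],[49,0]]
[[0,19],[7,15],[8,8],[9,4],[10,7],[18,0],[29,8],[44,0],[46,9],[48,19],[49,0]]
[[0,19],[7,15],[8,8],[9,4],[10,7],[18,0],[29,8],[44,0],[46,9],[48,19],[49,0]]
[[0,19],[7,15],[8,8],[9,4],[10,7],[18,0],[26,19],[29,8],[44,0],[46,9],[48,19],[49,0]]
[[0,19],[7,15],[8,8],[9,4],[10,7],[18,0],[26,19],[29,8],[44,0],[46,9],[48,19],[49,0]]
[[0,19],[7,15],[8,8],[9,4],[10,7],[18,0],[26,19],[29,8],[44,0],[46,9],[48,19],[49,0]]
[[0,19],[7,15],[8,8],[9,4],[10,12],[17,7],[18,0],[26,19],[29,8],[44,0],[46,9],[48,19],[49,0]]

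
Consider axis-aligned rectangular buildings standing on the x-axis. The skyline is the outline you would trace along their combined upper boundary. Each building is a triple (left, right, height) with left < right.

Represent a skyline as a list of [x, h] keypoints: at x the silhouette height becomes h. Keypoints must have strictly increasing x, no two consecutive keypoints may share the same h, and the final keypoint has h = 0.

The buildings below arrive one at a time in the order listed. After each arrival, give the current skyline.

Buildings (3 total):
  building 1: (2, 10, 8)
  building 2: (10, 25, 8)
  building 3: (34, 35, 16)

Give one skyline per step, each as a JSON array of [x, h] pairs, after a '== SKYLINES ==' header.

== SKYLINES ==
[[2,8],[10,0]]
[[2,8],[25,0]]
[[2,8],[25,0],[34,16],[35,0]]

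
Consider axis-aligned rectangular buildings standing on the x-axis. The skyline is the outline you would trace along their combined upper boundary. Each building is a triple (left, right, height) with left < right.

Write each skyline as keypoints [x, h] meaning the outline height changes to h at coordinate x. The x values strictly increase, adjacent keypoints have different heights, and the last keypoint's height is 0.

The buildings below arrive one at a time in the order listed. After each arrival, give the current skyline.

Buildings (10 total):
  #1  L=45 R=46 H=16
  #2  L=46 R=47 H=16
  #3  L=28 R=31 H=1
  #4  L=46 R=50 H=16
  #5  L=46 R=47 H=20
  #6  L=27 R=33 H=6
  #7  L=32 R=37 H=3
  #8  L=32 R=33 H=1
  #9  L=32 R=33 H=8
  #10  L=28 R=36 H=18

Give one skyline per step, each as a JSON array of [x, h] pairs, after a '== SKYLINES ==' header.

== SKYLINES ==
[[45,16],[46,0]]
[[45,16],[47,0]]
[[28,1],[31,0],[45,16],[47,0]]
[[28,1],[31,0],[45,16],[50,0]]
[[28,1],[31,0],[45,16],[46,20],[47,16],[50,0]]
[[27,6],[33,0],[45,16],[46,20],[47,16],[50,0]]
[[27,6],[33,3],[37,0],[45,16],[46,20],[47,16],[50,0]]
[[27,6],[33,3],[37,0],[45,16],[46,20],[47,16],[50,0]]
[[27,6],[32,8],[33,3],[37,0],[45,16],[46,20],[47,16],[50,0]]
[[27,6],[28,18],[36,3],[37,0],[45,16],[46,20],[47,16],[50,0]]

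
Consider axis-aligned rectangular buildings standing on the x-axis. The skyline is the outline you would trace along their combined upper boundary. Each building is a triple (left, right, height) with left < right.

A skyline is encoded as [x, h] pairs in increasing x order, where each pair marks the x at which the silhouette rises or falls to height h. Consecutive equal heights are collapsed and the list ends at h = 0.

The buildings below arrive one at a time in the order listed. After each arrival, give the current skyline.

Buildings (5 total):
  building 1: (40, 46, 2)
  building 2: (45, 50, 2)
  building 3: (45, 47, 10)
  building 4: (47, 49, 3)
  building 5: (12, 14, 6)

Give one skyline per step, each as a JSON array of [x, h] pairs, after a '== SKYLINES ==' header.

== SKYLINES ==
[[40,2],[46,0]]
[[40,2],[50,0]]
[[40,2],[45,10],[47,2],[50,0]]
[[40,2],[45,10],[47,3],[49,2],[50,0]]
[[12,6],[14,0],[40,2],[45,10],[47,3],[49,2],[50,0]]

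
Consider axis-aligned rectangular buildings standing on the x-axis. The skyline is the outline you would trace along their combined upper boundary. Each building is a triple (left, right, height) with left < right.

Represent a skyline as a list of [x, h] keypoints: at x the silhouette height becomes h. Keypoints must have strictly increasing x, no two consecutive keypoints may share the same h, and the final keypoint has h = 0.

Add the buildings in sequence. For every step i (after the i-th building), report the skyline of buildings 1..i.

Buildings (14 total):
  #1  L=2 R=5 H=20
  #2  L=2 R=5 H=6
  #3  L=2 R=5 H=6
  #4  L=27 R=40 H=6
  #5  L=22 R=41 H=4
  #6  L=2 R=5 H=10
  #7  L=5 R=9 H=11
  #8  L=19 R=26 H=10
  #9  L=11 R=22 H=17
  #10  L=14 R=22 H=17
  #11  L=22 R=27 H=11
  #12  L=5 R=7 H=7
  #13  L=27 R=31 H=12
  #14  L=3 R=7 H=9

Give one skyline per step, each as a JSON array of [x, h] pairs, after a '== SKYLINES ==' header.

== SKYLINES ==
[[2,20],[5,0]]
[[2,20],[5,0]]
[[2,20],[5,0]]
[[2,20],[5,0],[27,6],[40,0]]
[[2,20],[5,0],[22,4],[27,6],[40,4],[41,0]]
[[2,20],[5,0],[22,4],[27,6],[40,4],[41,0]]
[[2,20],[5,11],[9,0],[22,4],[27,6],[40,4],[41,0]]
[[2,20],[5,11],[9,0],[19,10],[26,4],[27,6],[40,4],[41,0]]
[[2,20],[5,11],[9,0],[11,17],[22,10],[26,4],[27,6],[40,4],[41,0]]
[[2,20],[5,11],[9,0],[11,17],[22,10],[26,4],[27,6],[40,4],[41,0]]
[[2,20],[5,11],[9,0],[11,17],[22,11],[27,6],[40,4],[41,0]]
[[2,20],[5,11],[9,0],[11,17],[22,11],[27,6],[40,4],[41,0]]
[[2,20],[5,11],[9,0],[11,17],[22,11],[27,12],[31,6],[40,4],[41,0]]
[[2,20],[5,11],[9,0],[11,17],[22,11],[27,12],[31,6],[40,4],[41,0]]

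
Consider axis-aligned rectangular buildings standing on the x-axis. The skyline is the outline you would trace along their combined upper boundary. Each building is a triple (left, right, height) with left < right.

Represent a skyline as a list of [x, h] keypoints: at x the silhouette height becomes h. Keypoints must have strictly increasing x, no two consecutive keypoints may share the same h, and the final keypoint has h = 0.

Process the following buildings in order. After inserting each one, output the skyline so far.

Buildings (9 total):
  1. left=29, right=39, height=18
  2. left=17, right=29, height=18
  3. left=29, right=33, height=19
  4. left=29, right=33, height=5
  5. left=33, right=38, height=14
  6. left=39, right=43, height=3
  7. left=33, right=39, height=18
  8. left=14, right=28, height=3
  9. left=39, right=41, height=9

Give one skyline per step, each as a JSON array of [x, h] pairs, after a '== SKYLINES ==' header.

== SKYLINES ==
[[29,18],[39,0]]
[[17,18],[39,0]]
[[17,18],[29,19],[33,18],[39,0]]
[[17,18],[29,19],[33,18],[39,0]]
[[17,18],[29,19],[33,18],[39,0]]
[[17,18],[29,19],[33,18],[39,3],[43,0]]
[[17,18],[29,19],[33,18],[39,3],[43,0]]
[[14,3],[17,18],[29,19],[33,18],[39,3],[43,0]]
[[14,3],[17,18],[29,19],[33,18],[39,9],[41,3],[43,0]]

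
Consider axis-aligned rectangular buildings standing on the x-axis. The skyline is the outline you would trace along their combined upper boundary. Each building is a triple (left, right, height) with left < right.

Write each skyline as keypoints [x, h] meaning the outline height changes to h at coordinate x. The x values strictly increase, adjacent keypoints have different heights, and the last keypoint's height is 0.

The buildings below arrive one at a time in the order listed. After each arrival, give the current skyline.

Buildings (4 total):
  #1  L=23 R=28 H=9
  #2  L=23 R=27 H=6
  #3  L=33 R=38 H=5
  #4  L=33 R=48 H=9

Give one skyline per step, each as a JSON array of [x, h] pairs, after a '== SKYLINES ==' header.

== SKYLINES ==
[[23,9],[28,0]]
[[23,9],[28,0]]
[[23,9],[28,0],[33,5],[38,0]]
[[23,9],[28,0],[33,9],[48,0]]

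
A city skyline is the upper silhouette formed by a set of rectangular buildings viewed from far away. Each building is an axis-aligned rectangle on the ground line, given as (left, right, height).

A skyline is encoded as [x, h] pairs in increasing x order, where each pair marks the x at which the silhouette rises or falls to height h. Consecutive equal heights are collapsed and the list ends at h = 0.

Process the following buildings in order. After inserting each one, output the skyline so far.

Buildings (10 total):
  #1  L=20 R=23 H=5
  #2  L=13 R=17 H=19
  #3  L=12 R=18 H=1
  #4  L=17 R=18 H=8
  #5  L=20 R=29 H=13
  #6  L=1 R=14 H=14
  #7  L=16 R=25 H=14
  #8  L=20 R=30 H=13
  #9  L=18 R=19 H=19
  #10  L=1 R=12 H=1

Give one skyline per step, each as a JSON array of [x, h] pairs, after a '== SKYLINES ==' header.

== SKYLINES ==
[[20,5],[23,0]]
[[13,19],[17,0],[20,5],[23,0]]
[[12,1],[13,19],[17,1],[18,0],[20,5],[23,0]]
[[12,1],[13,19],[17,8],[18,0],[20,5],[23,0]]
[[12,1],[13,19],[17,8],[18,0],[20,13],[29,0]]
[[1,14],[13,19],[17,8],[18,0],[20,13],[29,0]]
[[1,14],[13,19],[17,14],[25,13],[29,0]]
[[1,14],[13,19],[17,14],[25,13],[30,0]]
[[1,14],[13,19],[17,14],[18,19],[19,14],[25,13],[30,0]]
[[1,14],[13,19],[17,14],[18,19],[19,14],[25,13],[30,0]]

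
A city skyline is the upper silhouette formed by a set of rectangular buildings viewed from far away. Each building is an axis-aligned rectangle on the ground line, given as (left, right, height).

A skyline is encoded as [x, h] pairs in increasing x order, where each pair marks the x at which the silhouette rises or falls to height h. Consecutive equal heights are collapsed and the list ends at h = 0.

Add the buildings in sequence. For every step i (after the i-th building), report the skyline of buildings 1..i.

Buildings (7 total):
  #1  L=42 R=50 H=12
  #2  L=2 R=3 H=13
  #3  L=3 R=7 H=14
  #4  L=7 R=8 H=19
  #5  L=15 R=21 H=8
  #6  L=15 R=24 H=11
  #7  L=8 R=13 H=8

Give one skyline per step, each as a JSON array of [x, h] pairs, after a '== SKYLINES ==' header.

== SKYLINES ==
[[42,12],[50,0]]
[[2,13],[3,0],[42,12],[50,0]]
[[2,13],[3,14],[7,0],[42,12],[50,0]]
[[2,13],[3,14],[7,19],[8,0],[42,12],[50,0]]
[[2,13],[3,14],[7,19],[8,0],[15,8],[21,0],[42,12],[50,0]]
[[2,13],[3,14],[7,19],[8,0],[15,11],[24,0],[42,12],[50,0]]
[[2,13],[3,14],[7,19],[8,8],[13,0],[15,11],[24,0],[42,12],[50,0]]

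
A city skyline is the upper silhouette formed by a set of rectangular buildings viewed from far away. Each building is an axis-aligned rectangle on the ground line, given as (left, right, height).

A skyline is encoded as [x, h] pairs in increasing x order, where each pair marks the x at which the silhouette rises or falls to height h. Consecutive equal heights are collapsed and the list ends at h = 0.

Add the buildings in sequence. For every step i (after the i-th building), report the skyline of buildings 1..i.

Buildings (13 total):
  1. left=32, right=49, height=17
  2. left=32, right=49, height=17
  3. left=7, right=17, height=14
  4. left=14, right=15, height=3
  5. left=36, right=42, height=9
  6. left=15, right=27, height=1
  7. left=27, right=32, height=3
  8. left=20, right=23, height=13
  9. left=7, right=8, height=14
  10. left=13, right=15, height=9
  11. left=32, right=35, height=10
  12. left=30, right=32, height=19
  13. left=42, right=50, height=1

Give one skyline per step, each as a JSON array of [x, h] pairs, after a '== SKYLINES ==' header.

== SKYLINES ==
[[32,17],[49,0]]
[[32,17],[49,0]]
[[7,14],[17,0],[32,17],[49,0]]
[[7,14],[17,0],[32,17],[49,0]]
[[7,14],[17,0],[32,17],[49,0]]
[[7,14],[17,1],[27,0],[32,17],[49,0]]
[[7,14],[17,1],[27,3],[32,17],[49,0]]
[[7,14],[17,1],[20,13],[23,1],[27,3],[32,17],[49,0]]
[[7,14],[17,1],[20,13],[23,1],[27,3],[32,17],[49,0]]
[[7,14],[17,1],[20,13],[23,1],[27,3],[32,17],[49,0]]
[[7,14],[17,1],[20,13],[23,1],[27,3],[32,17],[49,0]]
[[7,14],[17,1],[20,13],[23,1],[27,3],[30,19],[32,17],[49,0]]
[[7,14],[17,1],[20,13],[23,1],[27,3],[30,19],[32,17],[49,1],[50,0]]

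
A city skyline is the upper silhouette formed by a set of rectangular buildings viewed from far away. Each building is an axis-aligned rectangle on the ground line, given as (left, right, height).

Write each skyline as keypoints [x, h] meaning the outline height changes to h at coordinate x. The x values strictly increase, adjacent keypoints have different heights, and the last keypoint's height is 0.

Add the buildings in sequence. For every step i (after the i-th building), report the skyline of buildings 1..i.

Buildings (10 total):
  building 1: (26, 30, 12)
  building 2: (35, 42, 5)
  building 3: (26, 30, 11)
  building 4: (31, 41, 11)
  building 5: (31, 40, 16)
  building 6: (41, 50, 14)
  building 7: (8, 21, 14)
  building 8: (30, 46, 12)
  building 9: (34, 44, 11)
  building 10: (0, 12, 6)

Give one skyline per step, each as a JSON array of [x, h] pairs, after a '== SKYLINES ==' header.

== SKYLINES ==
[[26,12],[30,0]]
[[26,12],[30,0],[35,5],[42,0]]
[[26,12],[30,0],[35,5],[42,0]]
[[26,12],[30,0],[31,11],[41,5],[42,0]]
[[26,12],[30,0],[31,16],[40,11],[41,5],[42,0]]
[[26,12],[30,0],[31,16],[40,11],[41,14],[50,0]]
[[8,14],[21,0],[26,12],[30,0],[31,16],[40,11],[41,14],[50,0]]
[[8,14],[21,0],[26,12],[31,16],[40,12],[41,14],[50,0]]
[[8,14],[21,0],[26,12],[31,16],[40,12],[41,14],[50,0]]
[[0,6],[8,14],[21,0],[26,12],[31,16],[40,12],[41,14],[50,0]]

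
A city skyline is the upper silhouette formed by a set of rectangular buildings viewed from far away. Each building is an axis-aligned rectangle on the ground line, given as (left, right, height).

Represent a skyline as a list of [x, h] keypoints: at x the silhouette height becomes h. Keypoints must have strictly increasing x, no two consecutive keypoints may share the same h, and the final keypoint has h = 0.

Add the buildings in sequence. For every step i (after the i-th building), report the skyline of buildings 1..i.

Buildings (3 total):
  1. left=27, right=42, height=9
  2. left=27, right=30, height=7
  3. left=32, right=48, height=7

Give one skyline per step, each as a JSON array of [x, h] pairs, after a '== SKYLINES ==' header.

== SKYLINES ==
[[27,9],[42,0]]
[[27,9],[42,0]]
[[27,9],[42,7],[48,0]]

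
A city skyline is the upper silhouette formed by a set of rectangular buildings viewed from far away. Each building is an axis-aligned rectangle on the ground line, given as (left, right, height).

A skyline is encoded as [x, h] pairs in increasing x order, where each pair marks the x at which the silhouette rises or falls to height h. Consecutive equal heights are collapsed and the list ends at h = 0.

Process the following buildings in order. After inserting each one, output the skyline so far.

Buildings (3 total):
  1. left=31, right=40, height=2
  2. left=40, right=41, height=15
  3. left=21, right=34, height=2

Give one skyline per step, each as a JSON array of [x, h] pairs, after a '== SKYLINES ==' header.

== SKYLINES ==
[[31,2],[40,0]]
[[31,2],[40,15],[41,0]]
[[21,2],[40,15],[41,0]]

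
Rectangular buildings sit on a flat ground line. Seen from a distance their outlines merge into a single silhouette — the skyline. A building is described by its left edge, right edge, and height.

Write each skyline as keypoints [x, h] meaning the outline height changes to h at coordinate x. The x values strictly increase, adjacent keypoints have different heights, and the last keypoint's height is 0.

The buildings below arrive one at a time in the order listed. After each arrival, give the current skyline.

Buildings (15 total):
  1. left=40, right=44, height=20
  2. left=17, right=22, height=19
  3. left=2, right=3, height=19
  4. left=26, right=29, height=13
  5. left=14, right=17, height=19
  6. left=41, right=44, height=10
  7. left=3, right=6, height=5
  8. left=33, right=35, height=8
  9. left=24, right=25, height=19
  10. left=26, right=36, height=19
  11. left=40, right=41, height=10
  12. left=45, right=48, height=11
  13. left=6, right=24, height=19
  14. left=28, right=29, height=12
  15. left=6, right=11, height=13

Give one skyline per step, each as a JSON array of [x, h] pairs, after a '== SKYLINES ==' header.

== SKYLINES ==
[[40,20],[44,0]]
[[17,19],[22,0],[40,20],[44,0]]
[[2,19],[3,0],[17,19],[22,0],[40,20],[44,0]]
[[2,19],[3,0],[17,19],[22,0],[26,13],[29,0],[40,20],[44,0]]
[[2,19],[3,0],[14,19],[22,0],[26,13],[29,0],[40,20],[44,0]]
[[2,19],[3,0],[14,19],[22,0],[26,13],[29,0],[40,20],[44,0]]
[[2,19],[3,5],[6,0],[14,19],[22,0],[26,13],[29,0],[40,20],[44,0]]
[[2,19],[3,5],[6,0],[14,19],[22,0],[26,13],[29,0],[33,8],[35,0],[40,20],[44,0]]
[[2,19],[3,5],[6,0],[14,19],[22,0],[24,19],[25,0],[26,13],[29,0],[33,8],[35,0],[40,20],[44,0]]
[[2,19],[3,5],[6,0],[14,19],[22,0],[24,19],[25,0],[26,19],[36,0],[40,20],[44,0]]
[[2,19],[3,5],[6,0],[14,19],[22,0],[24,19],[25,0],[26,19],[36,0],[40,20],[44,0]]
[[2,19],[3,5],[6,0],[14,19],[22,0],[24,19],[25,0],[26,19],[36,0],[40,20],[44,0],[45,11],[48,0]]
[[2,19],[3,5],[6,19],[25,0],[26,19],[36,0],[40,20],[44,0],[45,11],[48,0]]
[[2,19],[3,5],[6,19],[25,0],[26,19],[36,0],[40,20],[44,0],[45,11],[48,0]]
[[2,19],[3,5],[6,19],[25,0],[26,19],[36,0],[40,20],[44,0],[45,11],[48,0]]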